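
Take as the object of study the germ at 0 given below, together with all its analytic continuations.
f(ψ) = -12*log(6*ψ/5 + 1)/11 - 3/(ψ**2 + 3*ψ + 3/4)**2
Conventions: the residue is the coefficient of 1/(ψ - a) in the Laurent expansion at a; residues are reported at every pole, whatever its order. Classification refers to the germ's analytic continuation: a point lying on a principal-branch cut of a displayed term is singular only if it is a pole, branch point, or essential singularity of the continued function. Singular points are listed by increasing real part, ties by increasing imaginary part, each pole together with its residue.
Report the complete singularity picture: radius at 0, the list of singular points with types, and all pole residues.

Radius of convergence at 0: 3/2 - (1/2)*sqrt(6).
At -3/2 - (1/2)*sqrt(6): a pole of order 2; residue -(1/6)*sqrt(6).
At -5/6: a logarithmic branch point.
At -3/2 + (1/2)*sqrt(6): a pole of order 2; residue (1/6)*sqrt(6).

Denominator factor (ψ**2 + 3*ψ + 3/4)^2: discriminant 6, real irrational roots -3/2 + (1/2)*sqrt(6) and -3/2 - (1/2)*sqrt(6); poles of order 2, moduli 3/2 - (1/2)*sqrt(6) and 3/2 + (1/2)*sqrt(6).
Branch term (-12/11)*log(1 - ψ/(-5/6)): its argument vanishes at ψ = -5/6, a logarithmic branch point, modulus 5/6.
The radius of convergence is the smallest modulus among the singular points: 3/2 - (1/2)*sqrt(6).
The branch term is analytic at -3/2 - (1/2)*sqrt(6) and contributes nothing to the residue; only the rational part matters.
The factor ψ**2 + 3*ψ + 3/4 splits as (ψ - a)(ψ - a') with a = -3/2 - (1/2)*sqrt(6), a' = -3/2 + (1/2)*sqrt(6). At the order-2 pole a set g(ψ) = (ψ - a)^2*(rational part) = [-3] / (ψ - a')^2.
Order-2 pole: residue = g'(a); g'(-3/2 - (1/2)*sqrt(6)) = -(1/6)*sqrt(6), so the residue is -(1/6)*sqrt(6).
The branch term is analytic at -3/2 + (1/2)*sqrt(6) and contributes nothing to the residue; only the rational part matters.
The factor ψ**2 + 3*ψ + 3/4 splits as (ψ - a)(ψ - a') with a = -3/2 + (1/2)*sqrt(6), a' = -3/2 - (1/2)*sqrt(6). At the order-2 pole a set g(ψ) = (ψ - a)^2*(rational part) = [-3] / (ψ - a')^2.
Order-2 pole: residue = g'(a); g'(-3/2 + (1/2)*sqrt(6)) = (1/6)*sqrt(6), so the residue is (1/6)*sqrt(6).
List the singular points by increasing real part (a conjugate pair: the negative imaginary part first).


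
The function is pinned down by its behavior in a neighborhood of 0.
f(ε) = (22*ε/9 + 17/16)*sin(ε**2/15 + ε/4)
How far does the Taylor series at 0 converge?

The factor sin(ε**2/15 + ε/4) is entire and contributes no finite singular point.
The polynomial part has no poles.
No finite singular points: the Taylor series at 0 converges everywhere.

The radius of convergence is infinite.


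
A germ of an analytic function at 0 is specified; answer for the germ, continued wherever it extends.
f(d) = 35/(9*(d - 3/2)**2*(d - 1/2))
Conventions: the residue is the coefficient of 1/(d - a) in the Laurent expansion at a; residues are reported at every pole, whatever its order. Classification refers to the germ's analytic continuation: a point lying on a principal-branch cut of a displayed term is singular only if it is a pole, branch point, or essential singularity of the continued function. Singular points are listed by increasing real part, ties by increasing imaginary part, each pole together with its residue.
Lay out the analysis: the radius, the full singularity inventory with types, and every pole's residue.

Radius of convergence at 0: 1/2.
At 1/2: a pole of order 1; residue 35/9.
At 3/2: a pole of order 2; residue -35/9.

Denominator factor (d - 1/2): pole of order 1 at 1/2, modulus 1/2.
Denominator factor (d - 3/2)^2: pole of order 2 at 3/2, modulus 3/2.
The radius of convergence is the smallest modulus among the singular points: 1/2.
At the order-1 pole 1/2 set g(d) = (d - (1/2))*f(d) = 35/(9*(d - 3/2)**2).
Simple pole: residue = g(a) at a = 1/2, which is 35/9.
At the order-2 pole 3/2 set g(d) = (d - (3/2))^2*f(d) = 35/(9*(d - 1/2)).
Order-2 pole: residue = g'(a); g'(3/2) = -35/9, so the residue is -35/9.
List the singular points by increasing real part (a conjugate pair: the negative imaginary part first).


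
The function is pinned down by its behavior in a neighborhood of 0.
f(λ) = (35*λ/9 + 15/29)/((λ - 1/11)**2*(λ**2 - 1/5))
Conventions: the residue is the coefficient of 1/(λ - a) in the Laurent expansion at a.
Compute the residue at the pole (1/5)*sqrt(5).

The residue is 2398825/195112 + (5950175/1756008)*sqrt(5).

The factor λ**2 - 1/5 splits as (λ - a)(λ - a') with a = (1/5)*sqrt(5), a' = -(1/5)*sqrt(5). At the order-1 pole a set g(λ) = (λ - a)*f(λ) = [(35*λ/9 + 15/29)/(λ - 1/11)**2] / (λ - a').
Simple pole: residue = g(a) at a = (1/5)*sqrt(5), which is 2398825/195112 + (5950175/1756008)*sqrt(5).


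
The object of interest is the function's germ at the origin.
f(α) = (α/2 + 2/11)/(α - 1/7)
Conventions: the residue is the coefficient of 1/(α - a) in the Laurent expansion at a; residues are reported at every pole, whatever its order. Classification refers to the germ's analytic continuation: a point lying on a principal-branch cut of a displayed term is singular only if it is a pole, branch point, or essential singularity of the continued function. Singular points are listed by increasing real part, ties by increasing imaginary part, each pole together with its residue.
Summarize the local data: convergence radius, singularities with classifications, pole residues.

Radius of convergence at 0: 1/7.
At 1/7: a pole of order 1; residue 39/154.

Denominator factor (α - 1/7): pole of order 1 at 1/7, modulus 1/7.
The radius of convergence is the smallest modulus among the singular points: 1/7.
At the order-1 pole 1/7 set g(α) = (α - (1/7))*f(α) = α/2 + 2/11.
Simple pole: residue = g(a) at a = 1/7, which is 39/154.


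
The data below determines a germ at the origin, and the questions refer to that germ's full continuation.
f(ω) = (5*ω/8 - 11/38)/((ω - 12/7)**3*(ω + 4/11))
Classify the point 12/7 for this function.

The denominator factor ω - 12/7 vanishes at 12/7 and appears to the power 3; the numerator there equals 104/133, nonzero, and no other factor vanishes.
Hence a pole whose order is the multiplicity, 3.

The point is a pole of order 3.


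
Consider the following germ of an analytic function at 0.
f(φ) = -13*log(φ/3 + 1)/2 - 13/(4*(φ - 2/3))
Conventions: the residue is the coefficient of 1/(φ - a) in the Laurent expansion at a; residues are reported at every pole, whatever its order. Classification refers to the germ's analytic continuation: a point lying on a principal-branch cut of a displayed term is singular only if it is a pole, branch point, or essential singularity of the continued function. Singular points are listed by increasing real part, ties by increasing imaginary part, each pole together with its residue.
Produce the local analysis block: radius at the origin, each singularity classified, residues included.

Radius of convergence at 0: 2/3.
At -3: a logarithmic branch point.
At 2/3: a pole of order 1; residue -13/4.

Denominator factor (φ - 2/3): pole of order 1 at 2/3, modulus 2/3.
Branch term (-13/2)*log(1 - φ/(-3)): its argument vanishes at φ = -3, a logarithmic branch point, modulus 3.
The radius of convergence is the smallest modulus among the singular points: 2/3.
The branch term is analytic at 2/3 and contributes nothing to the residue; only the rational part matters.
At the order-1 pole 2/3 set g(φ) = (φ - (2/3))*(rational part) = -13/4.
Simple pole: residue = g(a) at a = 2/3, which is -13/4.
List the singular points by increasing real part (a conjugate pair: the negative imaginary part first).


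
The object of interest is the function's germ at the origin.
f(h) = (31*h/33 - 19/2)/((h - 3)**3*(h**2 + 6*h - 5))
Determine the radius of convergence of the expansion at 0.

Denominator factor (h**2 + 6*h - 5): discriminant 56, real irrational roots -3 + sqrt(14) and -3 - sqrt(14); poles of order 1, moduli -3 + sqrt(14) and 3 + sqrt(14).
Denominator factor (h - 3)^3: pole of order 3 at 3, modulus 3.
The radius of convergence is the smallest modulus among the singular points: -3 + sqrt(14).

The radius of convergence is -3 + sqrt(14).


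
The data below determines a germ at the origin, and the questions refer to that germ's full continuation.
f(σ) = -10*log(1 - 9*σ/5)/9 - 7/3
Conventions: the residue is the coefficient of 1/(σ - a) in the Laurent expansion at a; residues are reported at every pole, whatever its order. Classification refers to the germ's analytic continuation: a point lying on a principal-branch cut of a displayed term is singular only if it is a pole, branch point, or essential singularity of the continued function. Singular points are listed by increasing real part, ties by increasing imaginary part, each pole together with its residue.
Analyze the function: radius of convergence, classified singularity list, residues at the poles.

Radius of convergence at 0: 5/9.
At 5/9: a logarithmic branch point.

Branch term (-10/9)*log(1 - σ/(5/9)): its argument vanishes at σ = 5/9, a logarithmic branch point, modulus 5/9.
The radius of convergence is the smallest modulus among the singular points: 5/9.


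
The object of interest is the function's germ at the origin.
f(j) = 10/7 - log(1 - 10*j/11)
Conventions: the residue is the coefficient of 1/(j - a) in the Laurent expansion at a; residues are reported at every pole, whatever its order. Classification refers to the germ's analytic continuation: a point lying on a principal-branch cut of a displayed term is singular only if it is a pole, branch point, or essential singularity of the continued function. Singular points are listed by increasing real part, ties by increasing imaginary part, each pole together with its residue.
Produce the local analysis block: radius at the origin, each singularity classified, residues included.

Radius of convergence at 0: 11/10.
At 11/10: a logarithmic branch point.

Branch term (-1)*log(1 - j/(11/10)): its argument vanishes at j = 11/10, a logarithmic branch point, modulus 11/10.
The radius of convergence is the smallest modulus among the singular points: 11/10.


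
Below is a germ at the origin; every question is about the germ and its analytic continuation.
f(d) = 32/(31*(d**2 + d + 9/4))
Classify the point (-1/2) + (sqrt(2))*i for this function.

The denominator factor d**2 + d + 9/4 vanishes at (-1/2) + (sqrt(2))*i and appears to the power 1; the numerator there equals 32/31, nonzero, and no other factor vanishes.
Hence a pole whose order is the multiplicity, 1.

The point is a pole of order 1.


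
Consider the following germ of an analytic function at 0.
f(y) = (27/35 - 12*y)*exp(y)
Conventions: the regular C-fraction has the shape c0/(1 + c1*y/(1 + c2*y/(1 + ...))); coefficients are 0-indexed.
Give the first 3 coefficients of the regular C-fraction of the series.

The regular C-fraction coefficients are [27/35, 131/9, -36761/2358].

Taylor coefficients (expand at 0): a_0 = 27/35, a_1 = -393/35, a_2 = -813/70.
c0 = a_0 = 27/35. Peel one level at a time: if S = 1 + c*y/S' with S'(0) = 1, then c is the y-coefficient of S and S' = c*y/(S - 1).
S_1 = c0/f = 1 + (131/9)*y + (36761/162)*y^2 + ...; c1 = 131/9.
S_2 = c1*y/(S_1 - 1) = 1 + (-36761/2358)*y + ...; c2 = -36761/2358.


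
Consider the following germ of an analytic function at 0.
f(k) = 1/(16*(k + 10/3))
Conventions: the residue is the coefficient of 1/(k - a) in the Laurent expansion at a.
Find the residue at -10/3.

At the order-1 pole -10/3 set g(k) = (k - (-10/3))*f(k) = 1/16.
Simple pole: residue = g(a) at a = -10/3, which is 1/16.

The residue is 1/16.


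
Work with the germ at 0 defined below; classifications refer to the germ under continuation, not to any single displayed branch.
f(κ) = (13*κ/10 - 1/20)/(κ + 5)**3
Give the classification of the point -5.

The denominator factor κ + 5 vanishes at -5 and appears to the power 3; the numerator there equals -131/20, nonzero, and no other factor vanishes.
Hence a pole whose order is the multiplicity, 3.

The point is a pole of order 3.


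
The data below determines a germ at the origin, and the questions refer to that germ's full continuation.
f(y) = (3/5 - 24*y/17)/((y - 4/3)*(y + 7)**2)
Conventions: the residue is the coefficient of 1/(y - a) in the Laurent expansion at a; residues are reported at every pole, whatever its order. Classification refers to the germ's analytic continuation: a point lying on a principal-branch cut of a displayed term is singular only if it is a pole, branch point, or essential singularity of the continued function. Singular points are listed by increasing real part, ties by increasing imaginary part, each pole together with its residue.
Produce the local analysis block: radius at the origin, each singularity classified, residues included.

Denominator factor (y + 7)^2: pole of order 2 at -7, modulus 7.
Denominator factor (y - 4/3): pole of order 1 at 4/3, modulus 4/3.
The radius of convergence is the smallest modulus among the singular points: 4/3.
At the order-2 pole -7 set g(y) = (y - (-7))^2*f(y) = (3/5 - 24*y/17)/(y - 4/3).
Order-2 pole: residue = g'(a); g'(-7) = 981/53125, so the residue is 981/53125.
At the order-1 pole 4/3 set g(y) = (y - (4/3))*f(y) = (3/5 - 24*y/17)/(y + 7)**2.
Simple pole: residue = g(a) at a = 4/3, which is -981/53125.
List the singular points by increasing real part (a conjugate pair: the negative imaginary part first).

Radius of convergence at 0: 4/3.
At -7: a pole of order 2; residue 981/53125.
At 4/3: a pole of order 1; residue -981/53125.


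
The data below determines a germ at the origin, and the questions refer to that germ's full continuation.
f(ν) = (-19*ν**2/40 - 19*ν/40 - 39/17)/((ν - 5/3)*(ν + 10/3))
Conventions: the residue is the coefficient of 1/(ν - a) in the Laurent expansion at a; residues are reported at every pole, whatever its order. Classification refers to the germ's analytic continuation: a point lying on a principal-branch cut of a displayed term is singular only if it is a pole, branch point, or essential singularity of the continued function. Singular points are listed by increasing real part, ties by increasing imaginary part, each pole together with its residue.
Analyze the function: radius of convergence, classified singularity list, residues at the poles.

Radius of convergence at 0: 5/3.
At -10/3: a pole of order 1; residue 733/612.
At 5/3: a pole of order 1; residue -674/765.

Denominator factor (ν - 5/3): pole of order 1 at 5/3, modulus 5/3.
Denominator factor (ν + 10/3): pole of order 1 at -10/3, modulus 10/3.
The radius of convergence is the smallest modulus among the singular points: 5/3.
At the order-1 pole -10/3 set g(ν) = (ν - (-10/3))*f(ν) = (-19*ν**2/40 - 19*ν/40 - 39/17)/(ν - 5/3).
Simple pole: residue = g(a) at a = -10/3, which is 733/612.
At the order-1 pole 5/3 set g(ν) = (ν - (5/3))*f(ν) = (-19*ν**2/40 - 19*ν/40 - 39/17)/(ν + 10/3).
Simple pole: residue = g(a) at a = 5/3, which is -674/765.
List the singular points by increasing real part (a conjugate pair: the negative imaginary part first).


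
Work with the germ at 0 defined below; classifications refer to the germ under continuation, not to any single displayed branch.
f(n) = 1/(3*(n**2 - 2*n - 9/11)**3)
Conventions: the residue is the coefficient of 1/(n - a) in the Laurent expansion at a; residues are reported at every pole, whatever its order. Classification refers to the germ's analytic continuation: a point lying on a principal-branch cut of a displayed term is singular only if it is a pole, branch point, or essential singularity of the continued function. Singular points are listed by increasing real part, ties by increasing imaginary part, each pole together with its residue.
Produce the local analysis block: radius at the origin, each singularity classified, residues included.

Radius of convergence at 0: -1 + (2/11)*sqrt(55).
At 1 - (2/11)*sqrt(55): a pole of order 3; residue -(121/64000)*sqrt(55).
At 1 + (2/11)*sqrt(55): a pole of order 3; residue (121/64000)*sqrt(55).

Denominator factor (n**2 - 2*n - 9/11)^3: discriminant 80/11, real irrational roots 1 + (2/11)*sqrt(55) and 1 - (2/11)*sqrt(55); poles of order 3, moduli 1 + (2/11)*sqrt(55) and -1 + (2/11)*sqrt(55).
The radius of convergence is the smallest modulus among the singular points: -1 + (2/11)*sqrt(55).
The factor n**2 - 2*n - 9/11 splits as (n - a)(n - a') with a = 1 - (2/11)*sqrt(55), a' = 1 + (2/11)*sqrt(55). At the order-3 pole a set g(n) = (n - a)^3*f(n) = [1/3] / (n - a')^3.
Order-3 pole: residue = g''(a)/2; g''(1 - (2/11)*sqrt(55)) = -(121/32000)*sqrt(55), so the residue is -(121/64000)*sqrt(55).
The factor n**2 - 2*n - 9/11 splits as (n - a)(n - a') with a = 1 + (2/11)*sqrt(55), a' = 1 - (2/11)*sqrt(55). At the order-3 pole a set g(n) = (n - a)^3*f(n) = [1/3] / (n - a')^3.
Order-3 pole: residue = g''(a)/2; g''(1 + (2/11)*sqrt(55)) = (121/32000)*sqrt(55), so the residue is (121/64000)*sqrt(55).
List the singular points by increasing real part (a conjugate pair: the negative imaginary part first).


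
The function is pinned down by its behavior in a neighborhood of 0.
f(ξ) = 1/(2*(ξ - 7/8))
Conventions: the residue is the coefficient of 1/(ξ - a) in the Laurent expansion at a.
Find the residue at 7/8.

At the order-1 pole 7/8 set g(ξ) = (ξ - (7/8))*f(ξ) = 1/2.
Simple pole: residue = g(a) at a = 7/8, which is 1/2.

The residue is 1/2.


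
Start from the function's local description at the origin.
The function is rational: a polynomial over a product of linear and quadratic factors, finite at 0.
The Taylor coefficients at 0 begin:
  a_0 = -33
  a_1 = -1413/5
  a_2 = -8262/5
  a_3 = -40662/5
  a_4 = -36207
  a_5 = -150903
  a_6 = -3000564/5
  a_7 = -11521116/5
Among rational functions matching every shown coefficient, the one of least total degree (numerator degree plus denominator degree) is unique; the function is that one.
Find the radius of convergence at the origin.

The radius of convergence is 1/3.

No rational of total degree below 4 reproduces all 8 coefficients; solving the [1/3] Pade equations on them gives f(n) = (11/9 - 8*n/15)/(n - 1/3)**3, whose expansion matches every shown term.
Denominator factor (n - 1/3)^3: pole of order 3 at 1/3, modulus 1/3.
The radius of convergence is the smallest modulus among the singular points: 1/3.


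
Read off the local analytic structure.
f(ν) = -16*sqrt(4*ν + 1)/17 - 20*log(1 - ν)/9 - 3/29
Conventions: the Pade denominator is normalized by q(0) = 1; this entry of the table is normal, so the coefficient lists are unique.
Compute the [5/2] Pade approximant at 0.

Taylor coefficients needed (expand at 0): a_0 = -515/493, a_1 = 52/153, a_2 = 458/153, a_3 = -1388/459, a_4 = 1525/153, a_5 = -3964/153, a_6 = 36458/459, a_7 = -265772/1071.
Write the denominator as Q(ν) = 1 + q1*ν + q2*ν^2. Requiring Q*f - P = O(ν^8) with deg P <= 5 kills the coefficients of ν^6..ν^7 in Q*f:
  ν^6: a_6 + q1*a_5 + q2*a_4 = 0, i.e. 36458/459 + (-3964/153)*q1 + (1525/153)*q2 = 0.
  ν^7: a_7 + q1*a_6 + q2*a_5 = 0, i.e. -265772/1071 + (36458/459)*q1 + (-3964/153)*q2 = 0.
Solving this linear system: q1 = 102135158/29604967, q2 = 88690762/88814901.
The numerator is Q*f truncated at degree 5: P0 = a_0 = -515/493; P1 = a_1 + q1*a_0 = -14784557486/4529559951; P2 = a_2 + q1*a_1 + q2*a_0 = 410205762668/131357238579; P3 = a_3 + q1*a_2 + q2*a_1 = 103853932520/13588679853; P4 = a_4 + q1*a_3 + q2*a_2 = 34299493717/13588679853; P5 = a_5 + q1*a_4 + q2*a_3 = 222515463202/40766039559.

The Pade approximant has numerator coefficients [-515/493, -14784557486/4529559951, 410205762668/131357238579, 103853932520/13588679853, 34299493717/13588679853, 222515463202/40766039559]; denominator coefficients [1, 102135158/29604967, 88690762/88814901].


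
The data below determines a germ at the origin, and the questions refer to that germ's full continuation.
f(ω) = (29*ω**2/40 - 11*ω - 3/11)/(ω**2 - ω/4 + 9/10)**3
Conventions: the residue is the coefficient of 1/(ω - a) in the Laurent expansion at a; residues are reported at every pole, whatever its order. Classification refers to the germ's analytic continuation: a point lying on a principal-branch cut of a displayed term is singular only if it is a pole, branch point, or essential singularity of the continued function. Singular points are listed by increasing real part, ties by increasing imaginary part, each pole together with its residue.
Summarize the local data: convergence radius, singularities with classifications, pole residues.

Radius of convergence at 0: (3/10)*sqrt(10).
At (1/8) - ((1/40)*sqrt(1415))*i: a pole of order 3; residue -((2403752/249317057)*sqrt(1415))*i.
At (1/8) + ((1/40)*sqrt(1415))*i: a pole of order 3; residue ((2403752/249317057)*sqrt(1415))*i.


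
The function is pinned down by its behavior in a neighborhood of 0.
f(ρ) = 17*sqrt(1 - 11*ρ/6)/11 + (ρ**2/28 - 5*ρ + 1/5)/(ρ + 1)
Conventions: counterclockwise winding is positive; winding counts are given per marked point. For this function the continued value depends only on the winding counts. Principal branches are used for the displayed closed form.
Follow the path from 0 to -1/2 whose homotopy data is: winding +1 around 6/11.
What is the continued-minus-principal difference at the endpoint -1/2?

Continued minus principal equals -(17/33)*sqrt(69).

The rational part is single-valued and drops out of the difference; each branch term changes only by its own monodromy.
(17/11)*sqrt(1 - ρ/(6/11)): winding +1 is odd, the square root flips sign, contributing -2*(17/11)*sqrt(1 - (-1/2)/(6/11)) = -2*(17/11)*sqrt(23/12) = -(17/33)*sqrt(69).
Summing the contributions at ρ = -1/2 gives -(17/33)*sqrt(69).


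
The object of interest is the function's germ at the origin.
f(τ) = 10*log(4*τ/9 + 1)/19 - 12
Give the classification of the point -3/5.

The point is a regular point.

There is no denominator, hence no pole anywhere.
Branch term log(1 - τ/(-9/4)): argument at -3/5 is 11/15, nonzero, so -3/5 is not its branch point (a point on a principal cut is still regular for the continued germ).
So the germ continues analytically to -3/5.


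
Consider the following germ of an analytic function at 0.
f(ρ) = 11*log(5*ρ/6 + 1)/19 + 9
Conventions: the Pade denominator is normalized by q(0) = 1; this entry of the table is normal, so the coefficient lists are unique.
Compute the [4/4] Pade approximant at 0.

The Pade approximant has numerator coefficients [9, 1765/114, 27575/3192, 20875/12312, 162625/2068416]; denominator coefficients [1, 5/3, 25/28, 125/756, 125/18144].

Taylor coefficients needed (expand at 0): a_0 = 9, a_1 = 55/114, a_2 = -275/1368, a_3 = 1375/12312, a_4 = -6875/98496, a_5 = 6875/147744, a_6 = -171875/5318784, a_7 = 859375/37231488, a_8 = -4296875/255301632.
Write the denominator as Q(ρ) = 1 + q1*ρ + q2*ρ^2 + q3*ρ^3 + q4*ρ^4. Requiring Q*f - P = O(ρ^9) with deg P <= 4 kills the coefficients of ρ^5..ρ^8 in Q*f:
  ρ^5: a_5 + q1*a_4 + q2*a_3 + q3*a_2 + q4*a_1 = 0, i.e. 6875/147744 + (-6875/98496)*q1 + (1375/12312)*q2 + (-275/1368)*q3 + (55/114)*q4 = 0.
  ρ^6: a_6 + q1*a_5 + q2*a_4 + q3*a_3 + q4*a_2 = 0, i.e. -171875/5318784 + (6875/147744)*q1 + (-6875/98496)*q2 + (1375/12312)*q3 + (-275/1368)*q4 = 0.
  ρ^7: a_7 + q1*a_6 + q2*a_5 + q3*a_4 + q4*a_3 = 0, i.e. 859375/37231488 + (-171875/5318784)*q1 + (6875/147744)*q2 + (-6875/98496)*q3 + (1375/12312)*q4 = 0.
  ρ^8: a_8 + q1*a_7 + q2*a_6 + q3*a_5 + q4*a_4 = 0, i.e. -4296875/255301632 + (859375/37231488)*q1 + (-171875/5318784)*q2 + (6875/147744)*q3 + (-6875/98496)*q4 = 0.
Solving this linear system: q1 = 5/3, q2 = 25/28, q3 = 125/756, q4 = 125/18144.
The numerator is Q*f truncated at degree 4: P0 = a_0 = 9; P1 = a_1 + q1*a_0 = 1765/114; P2 = a_2 + q1*a_1 + q2*a_0 = 27575/3192; P3 = a_3 + q1*a_2 + q2*a_1 + q3*a_0 = 20875/12312; P4 = a_4 + q1*a_3 + q2*a_2 + q3*a_1 + q4*a_0 = 162625/2068416.


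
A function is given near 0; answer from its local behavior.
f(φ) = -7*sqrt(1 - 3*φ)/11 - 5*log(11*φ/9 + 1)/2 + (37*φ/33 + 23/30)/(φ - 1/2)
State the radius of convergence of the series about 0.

The radius of convergence is 1/3.

Denominator factor (φ - 1/2): pole of order 1 at 1/2, modulus 1/2.
Branch term (-5/2)*log(1 - φ/(-9/11)): its argument vanishes at φ = -9/11, a logarithmic branch point, modulus 9/11.
Branch term (-7/11)*sqrt(1 - φ/(1/3)): its argument vanishes at φ = 1/3, a square-root branch point, modulus 1/3.
The radius of convergence is the smallest modulus among the singular points: 1/3.


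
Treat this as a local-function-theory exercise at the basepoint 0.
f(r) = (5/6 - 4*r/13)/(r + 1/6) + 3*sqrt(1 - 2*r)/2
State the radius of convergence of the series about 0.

The radius of convergence is 1/6.

Denominator factor (r + 1/6): pole of order 1 at -1/6, modulus 1/6.
Branch term (3/2)*sqrt(1 - r/(1/2)): its argument vanishes at r = 1/2, a square-root branch point, modulus 1/2.
The radius of convergence is the smallest modulus among the singular points: 1/6.


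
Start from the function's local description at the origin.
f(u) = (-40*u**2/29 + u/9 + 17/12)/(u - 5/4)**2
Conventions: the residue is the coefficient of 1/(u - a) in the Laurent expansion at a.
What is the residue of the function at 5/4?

At the order-2 pole 5/4 set g(u) = (u - (5/4))^2*f(u) = -40*u**2/29 + u/9 + 17/12.
Order-2 pole: residue = g'(a); g'(5/4) = -871/261, so the residue is -871/261.

The residue is -871/261.


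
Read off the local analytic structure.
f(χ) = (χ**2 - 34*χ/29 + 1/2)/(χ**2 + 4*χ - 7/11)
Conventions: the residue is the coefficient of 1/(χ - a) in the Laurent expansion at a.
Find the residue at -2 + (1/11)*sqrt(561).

The residue is -75/29 + (7325/65076)*sqrt(561).

The factor χ**2 + 4*χ - 7/11 splits as (χ - a)(χ - a') with a = -2 + (1/11)*sqrt(561), a' = -2 - (1/11)*sqrt(561). At the order-1 pole a set g(χ) = (χ - a)*f(χ) = [χ**2 - 34*χ/29 + 1/2] / (χ - a').
Simple pole: residue = g(a) at a = -2 + (1/11)*sqrt(561), which is -75/29 + (7325/65076)*sqrt(561).


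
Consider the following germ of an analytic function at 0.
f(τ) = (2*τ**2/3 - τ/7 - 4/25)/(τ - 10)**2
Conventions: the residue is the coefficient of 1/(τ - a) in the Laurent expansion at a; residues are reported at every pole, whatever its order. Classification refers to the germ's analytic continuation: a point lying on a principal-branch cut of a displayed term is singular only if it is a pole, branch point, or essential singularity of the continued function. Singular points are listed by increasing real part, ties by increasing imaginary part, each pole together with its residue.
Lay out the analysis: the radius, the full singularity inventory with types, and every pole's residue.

Radius of convergence at 0: 10.
At 10: a pole of order 2; residue 277/21.

Denominator factor (τ - 10)^2: pole of order 2 at 10, modulus 10.
The radius of convergence is the smallest modulus among the singular points: 10.
At the order-2 pole 10 set g(τ) = (τ - (10))^2*f(τ) = 2*τ**2/3 - τ/7 - 4/25.
Order-2 pole: residue = g'(a); g'(10) = 277/21, so the residue is 277/21.


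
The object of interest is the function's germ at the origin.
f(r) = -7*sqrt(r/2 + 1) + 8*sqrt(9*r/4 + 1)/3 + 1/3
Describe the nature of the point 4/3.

The point is a regular point.

There is no denominator, hence no pole anywhere.
Branch term sqrt(1 - r/(-2)): argument at 4/3 is 5/3, nonzero, so 4/3 is not its branch point (a point on a principal cut is still regular for the continued germ).
Branch term sqrt(1 - r/(-4/9)): argument at 4/3 is 4, nonzero, so 4/3 is not its branch point (a point on a principal cut is still regular for the continued germ).
So the germ continues analytically to 4/3.


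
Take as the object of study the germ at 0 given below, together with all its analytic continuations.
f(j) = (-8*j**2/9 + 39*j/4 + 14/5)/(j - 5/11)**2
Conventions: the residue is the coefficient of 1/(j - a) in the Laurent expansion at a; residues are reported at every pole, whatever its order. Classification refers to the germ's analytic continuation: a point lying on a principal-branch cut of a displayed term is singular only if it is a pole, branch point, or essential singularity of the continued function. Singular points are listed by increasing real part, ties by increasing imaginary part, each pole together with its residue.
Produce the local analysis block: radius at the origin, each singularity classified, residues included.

Denominator factor (j - 5/11)^2: pole of order 2 at 5/11, modulus 5/11.
The radius of convergence is the smallest modulus among the singular points: 5/11.
At the order-2 pole 5/11 set g(j) = (j - (5/11))^2*f(j) = -8*j**2/9 + 39*j/4 + 14/5.
Order-2 pole: residue = g'(a); g'(5/11) = 3541/396, so the residue is 3541/396.

Radius of convergence at 0: 5/11.
At 5/11: a pole of order 2; residue 3541/396.


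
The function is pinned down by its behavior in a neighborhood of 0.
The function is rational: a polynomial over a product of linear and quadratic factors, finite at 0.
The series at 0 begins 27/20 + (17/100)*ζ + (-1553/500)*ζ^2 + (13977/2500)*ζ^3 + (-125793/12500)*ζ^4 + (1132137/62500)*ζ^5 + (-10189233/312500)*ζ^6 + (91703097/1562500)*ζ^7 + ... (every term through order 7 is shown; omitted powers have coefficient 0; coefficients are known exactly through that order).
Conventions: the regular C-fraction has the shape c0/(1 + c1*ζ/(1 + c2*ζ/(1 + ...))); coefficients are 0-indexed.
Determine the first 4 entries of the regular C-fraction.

Taylor coefficients (read off): a_0 = 27/20, a_1 = 17/100, a_2 = -1553/500, a_3 = 13977/2500.
c0 = a_0 = 27/20. Peel one level at a time: if S = 1 + c*ζ/S' with S'(0) = 1, then c is the ζ-coefficient of S and S' = c*ζ/(S - 1).
S_1 = c0/f = 1 + (-17/135)*ζ + (8444/3645)*ζ^2 + ...; c1 = -17/135.
S_2 = c1*ζ/(S_1 - 1) = 1 + (8444/459)*ζ + (86968/289)*ζ^2 + ...; c2 = 8444/459.
S_3 = c2*ζ/(S_2 - 1) = 1 + (-587034/35887)*ζ + ...; c3 = -587034/35887.

The regular C-fraction coefficients are [27/20, -17/135, 8444/459, -587034/35887].


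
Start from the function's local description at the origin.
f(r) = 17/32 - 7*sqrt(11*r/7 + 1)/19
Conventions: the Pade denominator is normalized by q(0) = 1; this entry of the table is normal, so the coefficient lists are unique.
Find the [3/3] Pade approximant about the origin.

The Pade approximant has numerator coefficients [99/608, 517/17024, -72479/238336, -1657095/13346816]; denominator coefficients [1, 55/28, 363/392, 1331/21952].

Taylor coefficients needed (expand at 0): a_0 = 99/608, a_1 = -11/38, a_2 = 121/1064, a_3 = -1331/14896, a_4 = 73205/834176, a_5 = -161051/1668352, a_6 = 5314683/46713856.
Write the denominator as Q(r) = 1 + q1*r + q2*r^2 + q3*r^3. Requiring Q*f - P = O(r^7) with deg P <= 3 kills the coefficients of r^4..r^6 in Q*f:
  r^4: a_4 + q1*a_3 + q2*a_2 + q3*a_1 = 0, i.e. 73205/834176 + (-1331/14896)*q1 + (121/1064)*q2 + (-11/38)*q3 = 0.
  r^5: a_5 + q1*a_4 + q2*a_3 + q3*a_2 = 0, i.e. -161051/1668352 + (73205/834176)*q1 + (-1331/14896)*q2 + (121/1064)*q3 = 0.
  r^6: a_6 + q1*a_5 + q2*a_4 + q3*a_3 = 0, i.e. 5314683/46713856 + (-161051/1668352)*q1 + (73205/834176)*q2 + (-1331/14896)*q3 = 0.
Solving this linear system: q1 = 55/28, q2 = 363/392, q3 = 1331/21952.
The numerator is Q*f truncated at degree 3: P0 = a_0 = 99/608; P1 = a_1 + q1*a_0 = 517/17024; P2 = a_2 + q1*a_1 + q2*a_0 = -72479/238336; P3 = a_3 + q1*a_2 + q2*a_1 + q3*a_0 = -1657095/13346816.


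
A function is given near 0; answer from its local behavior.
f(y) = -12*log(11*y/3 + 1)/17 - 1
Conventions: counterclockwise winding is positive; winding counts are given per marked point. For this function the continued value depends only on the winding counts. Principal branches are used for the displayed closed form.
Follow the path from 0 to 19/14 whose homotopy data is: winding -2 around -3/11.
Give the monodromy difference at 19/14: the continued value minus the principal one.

The rational part is single-valued and drops out of the difference; each branch term changes only by its own monodromy.
(-12/17)*log(1 - y/(-3/11)): each positive loop around -3/11 adds 2*pi*i to the log, so winding -2 contributes (-12/17)*(-2)*2*pi*i = (48/17)*pi*i.
Summing the contributions at y = 19/14 gives (48/17)*pi*i.

Continued minus principal equals (48/17)*pi*i.


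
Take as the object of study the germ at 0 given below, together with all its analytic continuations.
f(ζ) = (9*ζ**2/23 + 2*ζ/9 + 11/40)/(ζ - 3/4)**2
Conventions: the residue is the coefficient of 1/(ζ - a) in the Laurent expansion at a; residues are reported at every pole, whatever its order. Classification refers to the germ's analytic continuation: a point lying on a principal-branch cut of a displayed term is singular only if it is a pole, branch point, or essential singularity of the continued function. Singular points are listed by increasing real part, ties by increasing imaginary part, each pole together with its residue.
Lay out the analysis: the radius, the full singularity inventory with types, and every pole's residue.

Radius of convergence at 0: 3/4.
At 3/4: a pole of order 2; residue 335/414.

Denominator factor (ζ - 3/4)^2: pole of order 2 at 3/4, modulus 3/4.
The radius of convergence is the smallest modulus among the singular points: 3/4.
At the order-2 pole 3/4 set g(ζ) = (ζ - (3/4))^2*f(ζ) = 9*ζ**2/23 + 2*ζ/9 + 11/40.
Order-2 pole: residue = g'(a); g'(3/4) = 335/414, so the residue is 335/414.


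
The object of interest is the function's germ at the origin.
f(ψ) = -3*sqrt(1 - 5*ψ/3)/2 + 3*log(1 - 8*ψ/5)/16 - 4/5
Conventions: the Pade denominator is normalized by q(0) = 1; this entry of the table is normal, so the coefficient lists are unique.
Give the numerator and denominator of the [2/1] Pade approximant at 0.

Taylor coefficients needed (expand at 0): a_0 = -23/10, a_1 = 19/20, a_2 = 337/1200, a_3 = 6409/36000.
Write the denominator as Q(ψ) = 1 + q1*ψ. Requiring Q*f - P = O(ψ^4) with deg P <= 2 kills the coefficients of ψ^3..ψ^3 in Q*f:
  ψ^3: a_3 + q1*a_2 = 0, i.e. 6409/36000 + (337/1200)*q1 = 0.
Solving this linear system: q1 = -6409/10110.
The numerator is Q*f truncated at degree 2: P0 = a_0 = -23/10; P1 = a_1 + q1*a_0 = 60863/25275; P2 = a_2 + q1*a_1 = -129973/404400.

The Pade approximant has numerator coefficients [-23/10, 60863/25275, -129973/404400]; denominator coefficients [1, -6409/10110].


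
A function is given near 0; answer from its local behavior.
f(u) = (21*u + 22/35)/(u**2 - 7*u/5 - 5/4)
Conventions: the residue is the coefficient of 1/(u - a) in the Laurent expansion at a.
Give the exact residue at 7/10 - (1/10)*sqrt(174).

The factor u**2 - 7*u/5 - 5/4 splits as (u - a)(u - a') with a = 7/10 - (1/10)*sqrt(174), a' = 7/10 + (1/10)*sqrt(174). At the order-1 pole a set g(u) = (u - a)*f(u) = [21*u + 22/35] / (u - a').
Simple pole: residue = g(a) at a = 7/10 - (1/10)*sqrt(174), which is 21/2 - (37/84)*sqrt(174).

The residue is 21/2 - (37/84)*sqrt(174).


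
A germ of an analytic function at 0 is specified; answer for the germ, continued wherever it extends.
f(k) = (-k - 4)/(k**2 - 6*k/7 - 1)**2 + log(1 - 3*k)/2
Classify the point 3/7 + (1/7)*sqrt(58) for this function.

The point is a pole of order 2.

The denominator factor k**2 - 6*k/7 - 1 vanishes at 3/7 + (1/7)*sqrt(58) and appears to the power 2; the numerator there equals -31/7 - (1/7)*sqrt(58), nonzero, and no other factor vanishes.
The branch terms are analytic at this point.
Hence a pole whose order is the multiplicity, 2.


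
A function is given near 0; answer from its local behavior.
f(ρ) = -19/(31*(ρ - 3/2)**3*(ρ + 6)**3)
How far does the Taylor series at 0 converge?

The radius of convergence is 3/2.

Denominator factor (ρ - 3/2)^3: pole of order 3 at 3/2, modulus 3/2.
Denominator factor (ρ + 6)^3: pole of order 3 at -6, modulus 6.
The radius of convergence is the smallest modulus among the singular points: 3/2.


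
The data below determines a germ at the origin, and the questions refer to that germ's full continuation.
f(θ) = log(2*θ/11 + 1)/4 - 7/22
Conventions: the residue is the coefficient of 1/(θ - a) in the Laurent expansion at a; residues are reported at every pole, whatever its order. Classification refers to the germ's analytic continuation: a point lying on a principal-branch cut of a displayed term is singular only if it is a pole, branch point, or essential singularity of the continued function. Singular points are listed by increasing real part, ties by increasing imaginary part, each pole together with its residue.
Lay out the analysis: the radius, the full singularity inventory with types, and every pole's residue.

Branch term (1/4)*log(1 - θ/(-11/2)): its argument vanishes at θ = -11/2, a logarithmic branch point, modulus 11/2.
The radius of convergence is the smallest modulus among the singular points: 11/2.

Radius of convergence at 0: 11/2.
At -11/2: a logarithmic branch point.


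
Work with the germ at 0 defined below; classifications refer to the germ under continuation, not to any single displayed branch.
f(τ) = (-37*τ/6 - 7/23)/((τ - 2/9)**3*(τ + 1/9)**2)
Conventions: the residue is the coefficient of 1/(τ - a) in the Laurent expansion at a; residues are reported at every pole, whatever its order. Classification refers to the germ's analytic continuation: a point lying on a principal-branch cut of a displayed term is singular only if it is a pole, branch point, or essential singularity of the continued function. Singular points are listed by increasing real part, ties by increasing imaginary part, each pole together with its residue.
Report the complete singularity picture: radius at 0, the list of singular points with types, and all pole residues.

Denominator factor (τ - 2/9)^3: pole of order 3 at 2/9, modulus 2/9.
Denominator factor (τ + 1/9)^2: pole of order 2 at -1/9, modulus 1/9.
The radius of convergence is the smallest modulus among the singular points: 1/9.
At the order-2 pole -1/9 set g(τ) = (τ - (-1/9))^2*f(τ) = (-37*τ/6 - 7/23)/(τ - 2/9)**3.
Order-2 pole: residue = g'(a); g'(-1/9) = 1701/23, so the residue is 1701/23.
At the order-3 pole 2/9 set g(τ) = (τ - (2/9))^3*f(τ) = (-37*τ/6 - 7/23)/(τ + 1/9)**2.
Order-3 pole: residue = g''(a)/2; g''(2/9) = -3402/23, so the residue is -1701/23.
List the singular points by increasing real part (a conjugate pair: the negative imaginary part first).

Radius of convergence at 0: 1/9.
At -1/9: a pole of order 2; residue 1701/23.
At 2/9: a pole of order 3; residue -1701/23.


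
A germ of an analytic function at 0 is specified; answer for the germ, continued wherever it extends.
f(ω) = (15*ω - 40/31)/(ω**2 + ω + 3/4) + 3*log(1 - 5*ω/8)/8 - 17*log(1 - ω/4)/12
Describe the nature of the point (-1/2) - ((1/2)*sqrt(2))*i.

The point is a pole of order 1.

The denominator factor ω**2 + ω + 3/4 vanishes at (-1/2) - ((1/2)*sqrt(2))*i and appears to the power 1; the numerator there equals (-545/62) - ((15/2)*sqrt(2))*i, nonzero, and no other factor vanishes.
The branch terms are analytic at this point.
Hence a pole whose order is the multiplicity, 1.


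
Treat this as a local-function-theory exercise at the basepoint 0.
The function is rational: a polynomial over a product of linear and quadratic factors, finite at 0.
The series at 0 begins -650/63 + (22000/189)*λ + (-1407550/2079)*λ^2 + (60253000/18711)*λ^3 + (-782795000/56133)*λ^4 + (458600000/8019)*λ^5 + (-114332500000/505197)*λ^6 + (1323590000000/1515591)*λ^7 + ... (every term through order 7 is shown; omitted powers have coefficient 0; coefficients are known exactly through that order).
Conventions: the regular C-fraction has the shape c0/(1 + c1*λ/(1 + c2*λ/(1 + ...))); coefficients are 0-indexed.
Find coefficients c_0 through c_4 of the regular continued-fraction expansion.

Taylor coefficients (read off): a_0 = -650/63, a_1 = 22000/189, a_2 = -1407550/2079, a_3 = 60253000/18711, a_4 = -782795000/56133.
c0 = a_0 = -650/63. Peel one level at a time: if S = 1 + c*λ/S' with S'(0) = 1, then c is the λ-coefficient of S and S' = c*λ/(S - 1).
S_1 = c0/f = 1 + (440/39)*λ + (1031711/16731)*λ^2 + ...; c1 = 440/39.
S_2 = c1*λ/(S_1 - 1) = 1 + (-1031711/188760)*λ + (1299818809/210830400)*λ^2 + ...; c2 = -1031711/188760.
S_3 = c2*λ/(S_2 - 1) = 1 + (545085307/483240120)*λ + (3815597149/12183874571)*λ^2 + ...; c3 = 545085307/483240120.
S_4 = c3*λ/(S_3 - 1) = 1 + (-9240/33281)*λ + ...; c4 = -9240/33281.

The regular C-fraction coefficients are [-650/63, 440/39, -1031711/188760, 545085307/483240120, -9240/33281].
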